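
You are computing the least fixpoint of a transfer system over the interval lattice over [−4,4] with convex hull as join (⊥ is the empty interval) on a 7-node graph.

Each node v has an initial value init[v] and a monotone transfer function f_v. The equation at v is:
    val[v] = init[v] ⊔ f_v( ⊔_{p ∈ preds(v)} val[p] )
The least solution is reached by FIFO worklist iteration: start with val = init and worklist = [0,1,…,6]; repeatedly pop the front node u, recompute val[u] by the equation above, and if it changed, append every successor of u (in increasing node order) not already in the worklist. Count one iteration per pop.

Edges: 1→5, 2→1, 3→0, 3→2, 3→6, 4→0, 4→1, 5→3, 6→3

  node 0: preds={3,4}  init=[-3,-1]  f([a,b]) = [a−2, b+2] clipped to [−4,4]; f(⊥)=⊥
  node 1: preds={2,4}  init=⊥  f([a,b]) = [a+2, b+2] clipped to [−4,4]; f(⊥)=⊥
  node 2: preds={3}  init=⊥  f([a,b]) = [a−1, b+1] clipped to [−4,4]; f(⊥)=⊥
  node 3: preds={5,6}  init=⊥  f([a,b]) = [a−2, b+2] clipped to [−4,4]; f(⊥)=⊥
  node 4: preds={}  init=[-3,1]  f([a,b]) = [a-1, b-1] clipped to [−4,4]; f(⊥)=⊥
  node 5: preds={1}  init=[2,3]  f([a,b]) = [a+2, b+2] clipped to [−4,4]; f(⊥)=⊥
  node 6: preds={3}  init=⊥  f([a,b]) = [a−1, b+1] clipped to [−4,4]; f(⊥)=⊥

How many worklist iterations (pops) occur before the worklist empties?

Trace (22 dequeues):
  [1] u=0 | in [-3,1] | out [-4,3] | prev [-3,-1] | push {}
  [2] u=1 | in [-3,1] | out [-1,3] | prev ⊥ | push {}
  [3] u=2 | in ⊥ | out ⊥ | ==
  [4] u=3 | in [2,3] | out [0,4] | prev ⊥ | push {0,2}
  [5] u=4 | in ⊥ | out [-3,1] | ==
  [6] u=5 | in [-1,3] | out [1,4] | prev [2,3] | push {3}
  [7] u=6 | in [0,4] | out [-1,4] | prev ⊥ | push {}
  [8] u=0 | in [-3,4] | out [-4,4] | prev [-4,3] | push {}
  [9] u=2 | in [0,4] | out [-1,4] | prev ⊥ | push {1}
  [10] u=3 | in [-1,4] | out [-3,4] | prev [0,4] | push {0,2,6}
  [11] u=1 | in [-3,4] | out [-1,4] | prev [-1,3] | push {5}
  [12] u=0 | in [-3,4] | out [-4,4] | ==
  [13] u=2 | in [-3,4] | out [-4,4] | prev [-1,4] | push {1}
  [14] u=6 | in [-3,4] | out [-4,4] | prev [-1,4] | push {3}
  [15] u=5 | in [-1,4] | out [1,4] | ==
  [16] u=1 | in [-4,4] | out [-2,4] | prev [-1,4] | push {5}
  [17] u=3 | in [-4,4] | out [-4,4] | prev [-3,4] | push {0,2,6}
  [18] u=5 | in [-2,4] | out [0,4] | prev [1,4] | push {3}
  [19] u=0 | in [-4,4] | out [-4,4] | ==
  [20] u=2 | in [-4,4] | out [-4,4] | ==
  [21] u=6 | in [-4,4] | out [-4,4] | ==
  [22] u=3 | in [-4,4] | out [-4,4] | ==

Converged values:
  [0] [-4,4]
  [1] [-2,4]
  [2] [-4,4]
  [3] [-4,4]
  [4] [-3,1]
  [5] [0,4]
  [6] [-4,4]

22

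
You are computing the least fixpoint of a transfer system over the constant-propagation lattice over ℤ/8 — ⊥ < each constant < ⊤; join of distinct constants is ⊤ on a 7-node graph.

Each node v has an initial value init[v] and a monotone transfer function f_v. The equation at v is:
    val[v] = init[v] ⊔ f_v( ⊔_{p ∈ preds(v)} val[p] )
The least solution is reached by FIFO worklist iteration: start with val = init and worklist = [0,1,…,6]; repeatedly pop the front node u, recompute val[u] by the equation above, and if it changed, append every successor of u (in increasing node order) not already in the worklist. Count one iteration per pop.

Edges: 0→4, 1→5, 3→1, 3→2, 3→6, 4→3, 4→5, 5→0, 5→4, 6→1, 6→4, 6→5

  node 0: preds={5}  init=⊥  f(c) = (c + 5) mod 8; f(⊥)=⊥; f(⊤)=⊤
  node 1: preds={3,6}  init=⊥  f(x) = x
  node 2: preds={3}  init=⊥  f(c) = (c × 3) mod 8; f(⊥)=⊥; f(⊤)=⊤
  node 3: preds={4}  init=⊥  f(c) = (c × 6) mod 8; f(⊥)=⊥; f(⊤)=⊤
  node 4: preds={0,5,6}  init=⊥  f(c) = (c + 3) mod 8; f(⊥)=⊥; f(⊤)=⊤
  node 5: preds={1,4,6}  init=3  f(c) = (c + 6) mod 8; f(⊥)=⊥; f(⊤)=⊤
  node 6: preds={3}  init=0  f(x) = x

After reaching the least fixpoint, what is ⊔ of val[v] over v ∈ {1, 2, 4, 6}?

⊤

Worklist (16 pops):
  #1 pop 0: in=3 → 0 (was ⊥); enqueue []
  #2 pop 1: in=0 → 0 (was ⊥); enqueue []
  #3 pop 2: in=⊥ → ⊥ (no change)
  #4 pop 3: in=⊥ → ⊥ (no change)
  #5 pop 4: in=⊤ → ⊤ (was ⊥); enqueue [3]
  #6 pop 5: in=⊤ → ⊤ (was 3); enqueue [0,4]
  #7 pop 6: in=⊥ → 0 (no change)
  #8 pop 3: in=⊤ → ⊤ (was ⊥); enqueue [1,2,6]
  #9 pop 0: in=⊤ → ⊤ (was 0); enqueue []
  #10 pop 4: in=⊤ → ⊤ (no change)
  #11 pop 1: in=⊤ → ⊤ (was 0); enqueue [5]
  #12 pop 2: in=⊤ → ⊤ (was ⊥); enqueue []
  #13 pop 6: in=⊤ → ⊤ (was 0); enqueue [1,4]
  #14 pop 5: in=⊤ → ⊤ (no change)
  #15 pop 1: in=⊤ → ⊤ (no change)
  #16 pop 4: in=⊤ → ⊤ (no change)

Fixpoint:
  val[0] = ⊤
  val[1] = ⊤
  val[2] = ⊤
  val[3] = ⊤
  val[4] = ⊤
  val[5] = ⊤
  val[6] = ⊤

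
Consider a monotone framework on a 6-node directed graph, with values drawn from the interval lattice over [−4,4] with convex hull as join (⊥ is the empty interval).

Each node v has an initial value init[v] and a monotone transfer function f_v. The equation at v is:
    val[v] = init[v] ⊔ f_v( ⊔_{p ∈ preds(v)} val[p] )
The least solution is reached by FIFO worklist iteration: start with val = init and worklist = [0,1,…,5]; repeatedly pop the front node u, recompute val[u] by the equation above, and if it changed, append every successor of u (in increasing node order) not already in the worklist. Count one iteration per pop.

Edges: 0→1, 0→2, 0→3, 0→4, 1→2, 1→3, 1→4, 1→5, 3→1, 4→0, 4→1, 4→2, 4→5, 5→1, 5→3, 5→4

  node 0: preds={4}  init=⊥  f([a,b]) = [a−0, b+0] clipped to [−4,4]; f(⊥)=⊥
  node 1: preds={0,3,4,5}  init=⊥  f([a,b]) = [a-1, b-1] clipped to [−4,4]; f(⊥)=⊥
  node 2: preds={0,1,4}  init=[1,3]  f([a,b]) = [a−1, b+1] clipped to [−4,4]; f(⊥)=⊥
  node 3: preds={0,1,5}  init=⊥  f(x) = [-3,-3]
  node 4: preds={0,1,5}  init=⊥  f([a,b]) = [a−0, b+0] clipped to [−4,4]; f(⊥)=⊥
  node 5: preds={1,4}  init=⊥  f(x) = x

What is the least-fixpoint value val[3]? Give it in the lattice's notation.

Worklist (16 pops):
  #1 pop 0: in=⊥ → ⊥ (no change)
  #2 pop 1: in=⊥ → ⊥ (no change)
  #3 pop 2: in=⊥ → [1,3] (no change)
  #4 pop 3: in=⊥ → [-3,-3] (was ⊥); enqueue [1]
  #5 pop 4: in=⊥ → ⊥ (no change)
  #6 pop 5: in=⊥ → ⊥ (no change)
  #7 pop 1: in=[-3,-3] → [-4,-4] (was ⊥); enqueue [2,3,4,5]
  #8 pop 2: in=[-4,-4] → [-4,3] (was [1,3]); enqueue []
  #9 pop 3: in=[-4,-4] → [-3,-3] (no change)
  #10 pop 4: in=[-4,-4] → [-4,-4] (was ⊥); enqueue [0,1,2]
  #11 pop 5: in=[-4,-4] → [-4,-4] (was ⊥); enqueue [3,4]
  #12 pop 0: in=[-4,-4] → [-4,-4] (was ⊥); enqueue []
  #13 pop 1: in=[-4,-3] → [-4,-4] (no change)
  #14 pop 2: in=[-4,-4] → [-4,3] (no change)
  #15 pop 3: in=[-4,-4] → [-3,-3] (no change)
  #16 pop 4: in=[-4,-4] → [-4,-4] (no change)

Fixpoint:
  val[0] = [-4,-4]
  val[1] = [-4,-4]
  val[2] = [-4,3]
  val[3] = [-3,-3]
  val[4] = [-4,-4]
  val[5] = [-4,-4]

[-3,-3]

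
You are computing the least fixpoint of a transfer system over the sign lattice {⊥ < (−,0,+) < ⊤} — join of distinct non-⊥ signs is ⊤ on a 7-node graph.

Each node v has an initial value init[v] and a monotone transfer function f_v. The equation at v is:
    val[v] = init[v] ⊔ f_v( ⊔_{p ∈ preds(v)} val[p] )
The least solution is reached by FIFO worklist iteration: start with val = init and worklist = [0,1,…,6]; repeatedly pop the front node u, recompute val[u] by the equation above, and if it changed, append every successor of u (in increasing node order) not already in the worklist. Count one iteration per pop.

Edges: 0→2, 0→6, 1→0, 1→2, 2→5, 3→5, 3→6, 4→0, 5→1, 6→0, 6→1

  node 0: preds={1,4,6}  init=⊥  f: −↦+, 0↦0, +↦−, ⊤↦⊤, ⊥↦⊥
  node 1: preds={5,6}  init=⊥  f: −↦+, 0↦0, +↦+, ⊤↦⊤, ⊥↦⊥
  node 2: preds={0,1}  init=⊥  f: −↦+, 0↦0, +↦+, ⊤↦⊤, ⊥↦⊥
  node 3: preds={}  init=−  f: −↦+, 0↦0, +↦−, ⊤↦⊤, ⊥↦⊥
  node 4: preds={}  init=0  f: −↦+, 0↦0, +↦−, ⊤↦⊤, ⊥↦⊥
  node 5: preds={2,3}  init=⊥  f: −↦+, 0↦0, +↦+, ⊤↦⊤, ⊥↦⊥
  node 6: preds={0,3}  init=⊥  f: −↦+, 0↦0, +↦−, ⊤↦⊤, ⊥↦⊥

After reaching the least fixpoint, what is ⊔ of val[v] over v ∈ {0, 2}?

Worklist (12 pops):
  #1 pop 0: in=0 → 0 (was ⊥); enqueue []
  #2 pop 1: in=⊥ → ⊥ (no change)
  #3 pop 2: in=0 → 0 (was ⊥); enqueue []
  #4 pop 3: in=⊥ → − (no change)
  #5 pop 4: in=⊥ → 0 (no change)
  #6 pop 5: in=⊤ → ⊤ (was ⊥); enqueue [1]
  #7 pop 6: in=⊤ → ⊤ (was ⊥); enqueue [0]
  #8 pop 1: in=⊤ → ⊤ (was ⊥); enqueue [2]
  #9 pop 0: in=⊤ → ⊤ (was 0); enqueue [6]
  #10 pop 2: in=⊤ → ⊤ (was 0); enqueue [5]
  #11 pop 6: in=⊤ → ⊤ (no change)
  #12 pop 5: in=⊤ → ⊤ (no change)

Fixpoint:
  val[0] = ⊤
  val[1] = ⊤
  val[2] = ⊤
  val[3] = −
  val[4] = 0
  val[5] = ⊤
  val[6] = ⊤

⊤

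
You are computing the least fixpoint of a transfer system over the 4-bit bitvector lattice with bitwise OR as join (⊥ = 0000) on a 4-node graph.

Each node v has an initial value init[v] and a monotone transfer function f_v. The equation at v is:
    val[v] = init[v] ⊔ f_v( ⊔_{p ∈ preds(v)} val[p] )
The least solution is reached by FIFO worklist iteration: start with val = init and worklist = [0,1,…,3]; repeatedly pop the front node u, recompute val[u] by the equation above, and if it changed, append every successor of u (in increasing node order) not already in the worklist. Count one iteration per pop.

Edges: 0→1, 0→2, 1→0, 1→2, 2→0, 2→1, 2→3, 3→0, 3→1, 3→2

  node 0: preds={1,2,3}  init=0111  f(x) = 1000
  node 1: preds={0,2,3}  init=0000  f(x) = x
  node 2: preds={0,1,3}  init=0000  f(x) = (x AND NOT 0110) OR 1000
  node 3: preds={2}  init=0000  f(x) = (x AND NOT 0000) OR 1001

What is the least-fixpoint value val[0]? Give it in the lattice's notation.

Worklist (7 pops):
  #1 pop 0: in=0000 → 1111 (was 0111); enqueue []
  #2 pop 1: in=1111 → 1111 (was 0000); enqueue [0]
  #3 pop 2: in=1111 → 1001 (was 0000); enqueue [1]
  #4 pop 3: in=1001 → 1001 (was 0000); enqueue [2]
  #5 pop 0: in=1111 → 1111 (no change)
  #6 pop 1: in=1111 → 1111 (no change)
  #7 pop 2: in=1111 → 1001 (no change)

Fixpoint:
  val[0] = 1111
  val[1] = 1111
  val[2] = 1001
  val[3] = 1001

1111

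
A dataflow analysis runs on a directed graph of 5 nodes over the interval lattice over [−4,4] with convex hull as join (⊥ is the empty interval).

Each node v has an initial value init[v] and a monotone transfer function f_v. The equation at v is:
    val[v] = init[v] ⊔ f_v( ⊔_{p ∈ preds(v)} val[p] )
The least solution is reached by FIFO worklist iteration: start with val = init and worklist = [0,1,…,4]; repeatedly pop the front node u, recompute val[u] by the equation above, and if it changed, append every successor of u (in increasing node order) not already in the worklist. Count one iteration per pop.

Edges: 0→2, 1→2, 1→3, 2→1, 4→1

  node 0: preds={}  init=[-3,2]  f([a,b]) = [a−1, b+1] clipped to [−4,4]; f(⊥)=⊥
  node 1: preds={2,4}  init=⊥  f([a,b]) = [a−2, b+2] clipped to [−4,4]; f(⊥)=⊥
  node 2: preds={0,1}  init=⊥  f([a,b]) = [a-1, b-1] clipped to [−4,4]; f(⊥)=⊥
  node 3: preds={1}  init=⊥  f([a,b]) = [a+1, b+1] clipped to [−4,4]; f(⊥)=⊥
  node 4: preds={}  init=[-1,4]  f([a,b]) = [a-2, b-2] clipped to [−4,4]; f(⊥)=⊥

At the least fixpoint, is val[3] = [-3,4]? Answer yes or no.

yes

Worklist (8 pops):
  #1 pop 0: in=⊥ → [-3,2] (no change)
  #2 pop 1: in=[-1,4] → [-3,4] (was ⊥); enqueue []
  #3 pop 2: in=[-3,4] → [-4,3] (was ⊥); enqueue [1]
  #4 pop 3: in=[-3,4] → [-2,4] (was ⊥); enqueue []
  #5 pop 4: in=⊥ → [-1,4] (no change)
  #6 pop 1: in=[-4,4] → [-4,4] (was [-3,4]); enqueue [2,3]
  #7 pop 2: in=[-4,4] → [-4,3] (no change)
  #8 pop 3: in=[-4,4] → [-3,4] (was [-2,4]); enqueue []

Fixpoint:
  val[0] = [-3,2]
  val[1] = [-4,4]
  val[2] = [-4,3]
  val[3] = [-3,4]
  val[4] = [-1,4]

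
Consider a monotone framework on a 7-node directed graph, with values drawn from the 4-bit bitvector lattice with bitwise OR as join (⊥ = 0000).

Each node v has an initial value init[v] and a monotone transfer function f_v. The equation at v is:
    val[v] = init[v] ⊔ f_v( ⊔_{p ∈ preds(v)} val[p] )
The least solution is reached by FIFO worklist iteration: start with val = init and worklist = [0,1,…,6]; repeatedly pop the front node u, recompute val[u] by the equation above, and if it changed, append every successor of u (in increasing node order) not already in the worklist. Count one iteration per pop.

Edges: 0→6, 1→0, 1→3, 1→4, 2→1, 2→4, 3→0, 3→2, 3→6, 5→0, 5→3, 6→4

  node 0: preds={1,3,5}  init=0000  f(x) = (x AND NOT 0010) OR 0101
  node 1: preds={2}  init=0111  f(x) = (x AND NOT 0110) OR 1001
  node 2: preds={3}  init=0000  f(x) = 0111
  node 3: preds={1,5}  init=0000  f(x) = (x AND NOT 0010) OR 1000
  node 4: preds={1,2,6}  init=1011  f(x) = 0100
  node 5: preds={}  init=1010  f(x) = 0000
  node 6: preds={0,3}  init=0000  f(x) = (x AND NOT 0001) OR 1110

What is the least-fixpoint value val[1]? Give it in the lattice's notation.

1111

Worklist (11 pops):
  #1 pop 0: in=1111 → 1101 (was 0000); enqueue []
  #2 pop 1: in=0000 → 1111 (was 0111); enqueue [0]
  #3 pop 2: in=0000 → 0111 (was 0000); enqueue [1]
  #4 pop 3: in=1111 → 1101 (was 0000); enqueue [2]
  #5 pop 4: in=1111 → 1111 (was 1011); enqueue []
  #6 pop 5: in=0000 → 1010 (no change)
  #7 pop 6: in=1101 → 1110 (was 0000); enqueue [4]
  #8 pop 0: in=1111 → 1101 (no change)
  #9 pop 1: in=0111 → 1111 (no change)
  #10 pop 2: in=1101 → 0111 (no change)
  #11 pop 4: in=1111 → 1111 (no change)

Fixpoint:
  val[0] = 1101
  val[1] = 1111
  val[2] = 0111
  val[3] = 1101
  val[4] = 1111
  val[5] = 1010
  val[6] = 1110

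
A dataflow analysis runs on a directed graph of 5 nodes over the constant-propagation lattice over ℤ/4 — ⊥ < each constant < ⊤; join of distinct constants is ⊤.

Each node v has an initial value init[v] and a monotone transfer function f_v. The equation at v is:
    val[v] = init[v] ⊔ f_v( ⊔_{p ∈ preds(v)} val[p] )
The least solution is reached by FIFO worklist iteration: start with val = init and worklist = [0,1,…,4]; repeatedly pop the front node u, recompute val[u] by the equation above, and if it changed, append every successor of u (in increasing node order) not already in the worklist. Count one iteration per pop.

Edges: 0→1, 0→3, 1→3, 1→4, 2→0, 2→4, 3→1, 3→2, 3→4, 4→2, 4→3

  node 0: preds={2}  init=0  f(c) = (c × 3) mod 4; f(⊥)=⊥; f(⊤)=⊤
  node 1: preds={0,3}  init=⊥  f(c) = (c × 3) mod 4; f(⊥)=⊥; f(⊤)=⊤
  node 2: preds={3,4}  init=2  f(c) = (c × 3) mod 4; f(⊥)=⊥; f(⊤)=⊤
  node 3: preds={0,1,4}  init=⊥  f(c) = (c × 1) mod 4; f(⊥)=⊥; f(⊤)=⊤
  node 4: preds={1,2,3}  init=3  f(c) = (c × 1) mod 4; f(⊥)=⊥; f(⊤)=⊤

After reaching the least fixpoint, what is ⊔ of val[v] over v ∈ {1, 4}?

⊤

Iteration log — 9 steps:
  step 1. node 0  ⊔preds=2  new=⊤  old=0  +wl: 
  step 2. node 1  ⊔preds=⊤  new=⊤  old=⊥  +wl: 
  step 3. node 2  ⊔preds=3  new=⊤  old=2  +wl: 0
  step 4. node 3  ⊔preds=⊤  new=⊤  old=⊥  +wl: 1,2
  step 5. node 4  ⊔preds=⊤  new=⊤  old=3  +wl: 3
  step 6. node 0  ⊔preds=⊤  new=⊤  stable
  step 7. node 1  ⊔preds=⊤  new=⊤  stable
  step 8. node 2  ⊔preds=⊤  new=⊤  stable
  step 9. node 3  ⊔preds=⊤  new=⊤  stable

Least fixpoint reached:
  node 0: ⊤
  node 1: ⊤
  node 2: ⊤
  node 3: ⊤
  node 4: ⊤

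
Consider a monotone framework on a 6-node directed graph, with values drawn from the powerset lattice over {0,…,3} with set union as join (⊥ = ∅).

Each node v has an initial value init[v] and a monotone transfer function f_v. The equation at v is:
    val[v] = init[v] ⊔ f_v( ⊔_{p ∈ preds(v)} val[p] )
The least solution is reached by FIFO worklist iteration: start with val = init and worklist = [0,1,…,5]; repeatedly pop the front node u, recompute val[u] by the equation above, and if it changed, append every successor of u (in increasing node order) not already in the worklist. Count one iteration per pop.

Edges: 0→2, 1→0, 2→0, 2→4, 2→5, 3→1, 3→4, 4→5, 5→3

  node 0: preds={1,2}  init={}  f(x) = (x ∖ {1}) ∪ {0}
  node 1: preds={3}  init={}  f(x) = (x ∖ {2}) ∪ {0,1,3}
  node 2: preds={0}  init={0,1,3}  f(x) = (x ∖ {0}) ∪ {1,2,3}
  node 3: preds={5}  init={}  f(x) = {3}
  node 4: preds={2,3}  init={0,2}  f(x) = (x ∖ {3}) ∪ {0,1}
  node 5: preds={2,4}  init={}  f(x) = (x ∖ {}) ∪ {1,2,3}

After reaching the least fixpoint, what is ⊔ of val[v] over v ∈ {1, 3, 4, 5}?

{0,1,2,3}

Iteration log — 10 steps:
  step 1. node 0  ⊔preds={0,1,3}  new={0,3}  old={}  +wl: 
  step 2. node 1  ⊔preds={}  new={0,1,3}  old={}  +wl: 0
  step 3. node 2  ⊔preds={0,3}  new={0,1,2,3}  old={0,1,3}  +wl: 
  step 4. node 3  ⊔preds={}  new={3}  old={}  +wl: 1
  step 5. node 4  ⊔preds={0,1,2,3}  new={0,1,2}  old={0,2}  +wl: 
  step 6. node 5  ⊔preds={0,1,2,3}  new={0,1,2,3}  old={}  +wl: 3
  step 7. node 0  ⊔preds={0,1,2,3}  new={0,2,3}  old={0,3}  +wl: 2
  step 8. node 1  ⊔preds={3}  new={0,1,3}  stable
  step 9. node 3  ⊔preds={0,1,2,3}  new={3}  stable
  step 10. node 2  ⊔preds={0,2,3}  new={0,1,2,3}  stable

Least fixpoint reached:
  node 0: {0,2,3}
  node 1: {0,1,3}
  node 2: {0,1,2,3}
  node 3: {3}
  node 4: {0,1,2}
  node 5: {0,1,2,3}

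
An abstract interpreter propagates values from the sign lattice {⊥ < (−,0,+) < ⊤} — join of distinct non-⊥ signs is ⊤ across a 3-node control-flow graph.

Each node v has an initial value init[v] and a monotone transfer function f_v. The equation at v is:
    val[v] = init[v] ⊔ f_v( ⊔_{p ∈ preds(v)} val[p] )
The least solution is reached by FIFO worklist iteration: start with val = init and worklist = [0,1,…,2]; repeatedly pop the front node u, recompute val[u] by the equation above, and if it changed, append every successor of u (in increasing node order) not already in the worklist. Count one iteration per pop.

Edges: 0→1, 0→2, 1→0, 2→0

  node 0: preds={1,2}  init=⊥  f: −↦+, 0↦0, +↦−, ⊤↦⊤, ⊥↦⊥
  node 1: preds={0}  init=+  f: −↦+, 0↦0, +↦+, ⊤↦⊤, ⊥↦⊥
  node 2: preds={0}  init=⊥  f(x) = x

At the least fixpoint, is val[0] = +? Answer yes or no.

no

Trace (7 dequeues):
  [1] u=0 | in + | out − | prev ⊥ | push {}
  [2] u=1 | in − | out + | ==
  [3] u=2 | in − | out − | prev ⊥ | push {0}
  [4] u=0 | in ⊤ | out ⊤ | prev − | push {1,2}
  [5] u=1 | in ⊤ | out ⊤ | prev + | push {0}
  [6] u=2 | in ⊤ | out ⊤ | prev − | push {}
  [7] u=0 | in ⊤ | out ⊤ | ==

Converged values:
  [0] ⊤
  [1] ⊤
  [2] ⊤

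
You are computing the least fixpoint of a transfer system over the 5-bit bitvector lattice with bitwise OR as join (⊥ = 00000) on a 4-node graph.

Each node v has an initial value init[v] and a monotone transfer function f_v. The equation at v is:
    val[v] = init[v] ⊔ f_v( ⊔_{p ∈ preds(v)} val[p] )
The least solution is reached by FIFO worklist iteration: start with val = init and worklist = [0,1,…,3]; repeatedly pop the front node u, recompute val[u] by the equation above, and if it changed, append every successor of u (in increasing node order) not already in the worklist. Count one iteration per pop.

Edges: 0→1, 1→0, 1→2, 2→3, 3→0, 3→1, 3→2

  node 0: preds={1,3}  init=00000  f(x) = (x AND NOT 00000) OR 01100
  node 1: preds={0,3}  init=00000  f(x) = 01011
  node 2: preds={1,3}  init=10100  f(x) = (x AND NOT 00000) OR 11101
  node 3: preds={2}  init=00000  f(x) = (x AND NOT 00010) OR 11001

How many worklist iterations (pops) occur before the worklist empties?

7

Iteration log — 7 steps:
  step 1. node 0  ⊔preds=00000  new=01100  old=00000  +wl: 
  step 2. node 1  ⊔preds=01100  new=01011  old=00000  +wl: 0
  step 3. node 2  ⊔preds=01011  new=11111  old=10100  +wl: 
  step 4. node 3  ⊔preds=11111  new=11101  old=00000  +wl: 1,2
  step 5. node 0  ⊔preds=11111  new=11111  old=01100  +wl: 
  step 6. node 1  ⊔preds=11111  new=01011  stable
  step 7. node 2  ⊔preds=11111  new=11111  stable

Least fixpoint reached:
  node 0: 11111
  node 1: 01011
  node 2: 11111
  node 3: 11101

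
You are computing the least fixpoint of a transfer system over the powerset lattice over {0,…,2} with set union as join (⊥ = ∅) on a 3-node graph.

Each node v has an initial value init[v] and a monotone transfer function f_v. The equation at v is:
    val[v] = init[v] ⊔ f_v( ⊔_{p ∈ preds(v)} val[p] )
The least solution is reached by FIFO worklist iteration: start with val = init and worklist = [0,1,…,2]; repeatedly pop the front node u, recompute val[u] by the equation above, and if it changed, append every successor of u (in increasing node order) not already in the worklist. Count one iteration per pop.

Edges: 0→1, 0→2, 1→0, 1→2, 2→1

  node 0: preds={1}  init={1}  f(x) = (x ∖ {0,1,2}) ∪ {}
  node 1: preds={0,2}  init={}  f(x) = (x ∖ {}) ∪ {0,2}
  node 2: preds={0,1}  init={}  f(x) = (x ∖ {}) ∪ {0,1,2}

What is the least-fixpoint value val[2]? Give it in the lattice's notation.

{0,1,2}

Trace (5 dequeues):
  [1] u=0 | in {} | out {1} | ==
  [2] u=1 | in {1} | out {0,1,2} | prev {} | push {0}
  [3] u=2 | in {0,1,2} | out {0,1,2} | prev {} | push {1}
  [4] u=0 | in {0,1,2} | out {1} | ==
  [5] u=1 | in {0,1,2} | out {0,1,2} | ==

Converged values:
  [0] {1}
  [1] {0,1,2}
  [2] {0,1,2}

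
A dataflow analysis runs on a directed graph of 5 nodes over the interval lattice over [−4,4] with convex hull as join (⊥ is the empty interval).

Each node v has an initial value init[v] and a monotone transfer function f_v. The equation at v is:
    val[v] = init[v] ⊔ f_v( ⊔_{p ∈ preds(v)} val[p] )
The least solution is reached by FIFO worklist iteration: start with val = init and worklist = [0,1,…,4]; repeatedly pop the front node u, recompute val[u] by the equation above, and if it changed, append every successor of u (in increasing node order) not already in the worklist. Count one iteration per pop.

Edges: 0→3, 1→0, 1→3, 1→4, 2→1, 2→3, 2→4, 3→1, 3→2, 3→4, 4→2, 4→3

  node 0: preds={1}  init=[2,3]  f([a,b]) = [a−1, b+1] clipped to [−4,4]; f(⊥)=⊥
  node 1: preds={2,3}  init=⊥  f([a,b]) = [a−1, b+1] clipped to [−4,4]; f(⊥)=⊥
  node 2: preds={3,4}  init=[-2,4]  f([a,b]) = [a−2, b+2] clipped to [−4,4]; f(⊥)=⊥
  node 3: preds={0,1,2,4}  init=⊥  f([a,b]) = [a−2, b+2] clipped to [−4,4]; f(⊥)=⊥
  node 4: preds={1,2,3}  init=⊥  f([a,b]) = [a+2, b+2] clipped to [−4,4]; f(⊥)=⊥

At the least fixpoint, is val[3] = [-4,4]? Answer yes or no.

Iteration log — 12 steps:
  step 1. node 0  ⊔preds=⊥  new=[2,3]  stable
  step 2. node 1  ⊔preds=[-2,4]  new=[-3,4]  old=⊥  +wl: 0
  step 3. node 2  ⊔preds=⊥  new=[-2,4]  stable
  step 4. node 3  ⊔preds=[-3,4]  new=[-4,4]  old=⊥  +wl: 1,2
  step 5. node 4  ⊔preds=[-4,4]  new=[-2,4]  old=⊥  +wl: 3
  step 6. node 0  ⊔preds=[-3,4]  new=[-4,4]  old=[2,3]  +wl: 
  step 7. node 1  ⊔preds=[-4,4]  new=[-4,4]  old=[-3,4]  +wl: 0,4
  step 8. node 2  ⊔preds=[-4,4]  new=[-4,4]  old=[-2,4]  +wl: 1
  step 9. node 3  ⊔preds=[-4,4]  new=[-4,4]  stable
  step 10. node 0  ⊔preds=[-4,4]  new=[-4,4]  stable
  step 11. node 4  ⊔preds=[-4,4]  new=[-2,4]  stable
  step 12. node 1  ⊔preds=[-4,4]  new=[-4,4]  stable

Least fixpoint reached:
  node 0: [-4,4]
  node 1: [-4,4]
  node 2: [-4,4]
  node 3: [-4,4]
  node 4: [-2,4]

yes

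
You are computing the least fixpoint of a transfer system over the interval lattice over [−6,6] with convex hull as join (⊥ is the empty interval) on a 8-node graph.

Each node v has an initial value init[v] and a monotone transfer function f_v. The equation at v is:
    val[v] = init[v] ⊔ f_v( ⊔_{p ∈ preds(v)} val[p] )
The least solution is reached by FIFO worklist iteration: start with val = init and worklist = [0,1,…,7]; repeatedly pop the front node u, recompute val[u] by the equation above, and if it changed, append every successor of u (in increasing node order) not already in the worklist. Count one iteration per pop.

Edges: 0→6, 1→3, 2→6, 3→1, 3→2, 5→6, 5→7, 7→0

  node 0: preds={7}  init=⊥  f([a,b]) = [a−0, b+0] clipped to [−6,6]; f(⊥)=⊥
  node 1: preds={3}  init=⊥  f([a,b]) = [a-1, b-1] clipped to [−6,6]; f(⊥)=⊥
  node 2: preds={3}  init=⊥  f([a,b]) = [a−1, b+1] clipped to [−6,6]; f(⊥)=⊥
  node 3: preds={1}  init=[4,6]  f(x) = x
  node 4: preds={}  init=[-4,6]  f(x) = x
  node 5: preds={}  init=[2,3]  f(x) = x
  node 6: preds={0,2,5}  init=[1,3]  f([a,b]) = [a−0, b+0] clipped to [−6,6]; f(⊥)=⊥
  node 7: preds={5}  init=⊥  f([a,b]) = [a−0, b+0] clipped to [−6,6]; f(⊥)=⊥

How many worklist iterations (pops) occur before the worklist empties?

47

Worklist (47 pops):
  #1 pop 0: in=⊥ → ⊥ (no change)
  #2 pop 1: in=[4,6] → [3,5] (was ⊥); enqueue []
  #3 pop 2: in=[4,6] → [3,6] (was ⊥); enqueue []
  #4 pop 3: in=[3,5] → [3,6] (was [4,6]); enqueue [1,2]
  #5 pop 4: in=⊥ → [-4,6] (no change)
  #6 pop 5: in=⊥ → [2,3] (no change)
  #7 pop 6: in=[2,6] → [1,6] (was [1,3]); enqueue []
  #8 pop 7: in=[2,3] → [2,3] (was ⊥); enqueue [0]
  #9 pop 1: in=[3,6] → [2,5] (was [3,5]); enqueue [3]
  #10 pop 2: in=[3,6] → [2,6] (was [3,6]); enqueue [6]
  #11 pop 0: in=[2,3] → [2,3] (was ⊥); enqueue []
  #12 pop 3: in=[2,5] → [2,6] (was [3,6]); enqueue [1,2]
  #13 pop 6: in=[2,6] → [1,6] (no change)
  #14 pop 1: in=[2,6] → [1,5] (was [2,5]); enqueue [3]
  #15 pop 2: in=[2,6] → [1,6] (was [2,6]); enqueue [6]
  #16 pop 3: in=[1,5] → [1,6] (was [2,6]); enqueue [1,2]
  #17 pop 6: in=[1,6] → [1,6] (no change)
  #18 pop 1: in=[1,6] → [0,5] (was [1,5]); enqueue [3]
  #19 pop 2: in=[1,6] → [0,6] (was [1,6]); enqueue [6]
  #20 pop 3: in=[0,5] → [0,6] (was [1,6]); enqueue [1,2]
  #21 pop 6: in=[0,6] → [0,6] (was [1,6]); enqueue []
  #22 pop 1: in=[0,6] → [-1,5] (was [0,5]); enqueue [3]
  #23 pop 2: in=[0,6] → [-1,6] (was [0,6]); enqueue [6]
  #24 pop 3: in=[-1,5] → [-1,6] (was [0,6]); enqueue [1,2]
  #25 pop 6: in=[-1,6] → [-1,6] (was [0,6]); enqueue []
  #26 pop 1: in=[-1,6] → [-2,5] (was [-1,5]); enqueue [3]
  #27 pop 2: in=[-1,6] → [-2,6] (was [-1,6]); enqueue [6]
  #28 pop 3: in=[-2,5] → [-2,6] (was [-1,6]); enqueue [1,2]
  #29 pop 6: in=[-2,6] → [-2,6] (was [-1,6]); enqueue []
  #30 pop 1: in=[-2,6] → [-3,5] (was [-2,5]); enqueue [3]
  #31 pop 2: in=[-2,6] → [-3,6] (was [-2,6]); enqueue [6]
  #32 pop 3: in=[-3,5] → [-3,6] (was [-2,6]); enqueue [1,2]
  #33 pop 6: in=[-3,6] → [-3,6] (was [-2,6]); enqueue []
  #34 pop 1: in=[-3,6] → [-4,5] (was [-3,5]); enqueue [3]
  #35 pop 2: in=[-3,6] → [-4,6] (was [-3,6]); enqueue [6]
  #36 pop 3: in=[-4,5] → [-4,6] (was [-3,6]); enqueue [1,2]
  #37 pop 6: in=[-4,6] → [-4,6] (was [-3,6]); enqueue []
  #38 pop 1: in=[-4,6] → [-5,5] (was [-4,5]); enqueue [3]
  #39 pop 2: in=[-4,6] → [-5,6] (was [-4,6]); enqueue [6]
  #40 pop 3: in=[-5,5] → [-5,6] (was [-4,6]); enqueue [1,2]
  #41 pop 6: in=[-5,6] → [-5,6] (was [-4,6]); enqueue []
  #42 pop 1: in=[-5,6] → [-6,5] (was [-5,5]); enqueue [3]
  #43 pop 2: in=[-5,6] → [-6,6] (was [-5,6]); enqueue [6]
  #44 pop 3: in=[-6,5] → [-6,6] (was [-5,6]); enqueue [1,2]
  #45 pop 6: in=[-6,6] → [-6,6] (was [-5,6]); enqueue []
  #46 pop 1: in=[-6,6] → [-6,5] (no change)
  #47 pop 2: in=[-6,6] → [-6,6] (no change)

Fixpoint:
  val[0] = [2,3]
  val[1] = [-6,5]
  val[2] = [-6,6]
  val[3] = [-6,6]
  val[4] = [-4,6]
  val[5] = [2,3]
  val[6] = [-6,6]
  val[7] = [2,3]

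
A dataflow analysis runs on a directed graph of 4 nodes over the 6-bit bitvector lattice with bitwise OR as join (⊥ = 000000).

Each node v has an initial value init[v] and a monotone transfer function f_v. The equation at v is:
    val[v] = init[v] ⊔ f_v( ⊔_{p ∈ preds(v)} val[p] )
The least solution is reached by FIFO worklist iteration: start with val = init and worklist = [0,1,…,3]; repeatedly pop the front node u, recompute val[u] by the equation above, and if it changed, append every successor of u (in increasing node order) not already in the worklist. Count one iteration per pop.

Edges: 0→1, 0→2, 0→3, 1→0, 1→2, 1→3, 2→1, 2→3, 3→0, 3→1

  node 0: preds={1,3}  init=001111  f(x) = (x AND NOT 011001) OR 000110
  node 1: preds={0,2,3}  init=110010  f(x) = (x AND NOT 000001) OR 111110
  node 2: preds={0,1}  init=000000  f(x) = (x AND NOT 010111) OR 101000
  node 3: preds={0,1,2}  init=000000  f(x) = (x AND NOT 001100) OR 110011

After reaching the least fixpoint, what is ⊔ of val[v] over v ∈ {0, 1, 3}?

111111

Worklist (6 pops):
  #1 pop 0: in=110010 → 101111 (was 001111); enqueue []
  #2 pop 1: in=101111 → 111110 (was 110010); enqueue [0]
  #3 pop 2: in=111111 → 101000 (was 000000); enqueue [1]
  #4 pop 3: in=111111 → 110011 (was 000000); enqueue []
  #5 pop 0: in=111111 → 101111 (no change)
  #6 pop 1: in=111111 → 111110 (no change)

Fixpoint:
  val[0] = 101111
  val[1] = 111110
  val[2] = 101000
  val[3] = 110011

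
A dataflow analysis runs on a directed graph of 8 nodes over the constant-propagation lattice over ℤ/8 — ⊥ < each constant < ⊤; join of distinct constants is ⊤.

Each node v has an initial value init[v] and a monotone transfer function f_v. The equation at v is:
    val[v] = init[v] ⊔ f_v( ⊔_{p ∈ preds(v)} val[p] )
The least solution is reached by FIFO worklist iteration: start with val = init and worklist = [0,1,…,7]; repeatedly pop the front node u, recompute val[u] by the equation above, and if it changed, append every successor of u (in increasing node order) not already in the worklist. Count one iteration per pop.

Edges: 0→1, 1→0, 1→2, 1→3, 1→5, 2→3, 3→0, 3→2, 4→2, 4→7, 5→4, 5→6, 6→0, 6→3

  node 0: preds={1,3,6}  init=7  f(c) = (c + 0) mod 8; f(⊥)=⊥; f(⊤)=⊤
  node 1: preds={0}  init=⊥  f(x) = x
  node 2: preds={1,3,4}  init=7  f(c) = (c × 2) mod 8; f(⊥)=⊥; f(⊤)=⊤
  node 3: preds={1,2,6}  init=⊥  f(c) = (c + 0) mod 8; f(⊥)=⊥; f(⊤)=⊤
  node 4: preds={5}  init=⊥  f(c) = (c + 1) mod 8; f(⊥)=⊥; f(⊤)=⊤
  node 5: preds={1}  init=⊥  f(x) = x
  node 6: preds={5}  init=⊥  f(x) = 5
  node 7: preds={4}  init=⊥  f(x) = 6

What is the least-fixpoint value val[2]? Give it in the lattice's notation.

⊤

Trace (22 dequeues):
  [1] u=0 | in ⊥ | out 7 | ==
  [2] u=1 | in 7 | out 7 | prev ⊥ | push {0}
  [3] u=2 | in 7 | out ⊤ | prev 7 | push {}
  [4] u=3 | in ⊤ | out ⊤ | prev ⊥ | push {2}
  [5] u=4 | in ⊥ | out ⊥ | ==
  [6] u=5 | in 7 | out 7 | prev ⊥ | push {4}
  [7] u=6 | in 7 | out 5 | prev ⊥ | push {3}
  [8] u=7 | in ⊥ | out 6 | prev ⊥ | push {}
  [9] u=0 | in ⊤ | out ⊤ | prev 7 | push {1}
  [10] u=2 | in ⊤ | out ⊤ | ==
  [11] u=4 | in 7 | out 0 | prev ⊥ | push {2,7}
  [12] u=3 | in ⊤ | out ⊤ | ==
  [13] u=1 | in ⊤ | out ⊤ | prev 7 | push {0,3,5}
  [14] u=2 | in ⊤ | out ⊤ | ==
  [15] u=7 | in 0 | out 6 | ==
  [16] u=0 | in ⊤ | out ⊤ | ==
  [17] u=3 | in ⊤ | out ⊤ | ==
  [18] u=5 | in ⊤ | out ⊤ | prev 7 | push {4,6}
  [19] u=4 | in ⊤ | out ⊤ | prev 0 | push {2,7}
  [20] u=6 | in ⊤ | out 5 | ==
  [21] u=2 | in ⊤ | out ⊤ | ==
  [22] u=7 | in ⊤ | out 6 | ==

Converged values:
  [0] ⊤
  [1] ⊤
  [2] ⊤
  [3] ⊤
  [4] ⊤
  [5] ⊤
  [6] 5
  [7] 6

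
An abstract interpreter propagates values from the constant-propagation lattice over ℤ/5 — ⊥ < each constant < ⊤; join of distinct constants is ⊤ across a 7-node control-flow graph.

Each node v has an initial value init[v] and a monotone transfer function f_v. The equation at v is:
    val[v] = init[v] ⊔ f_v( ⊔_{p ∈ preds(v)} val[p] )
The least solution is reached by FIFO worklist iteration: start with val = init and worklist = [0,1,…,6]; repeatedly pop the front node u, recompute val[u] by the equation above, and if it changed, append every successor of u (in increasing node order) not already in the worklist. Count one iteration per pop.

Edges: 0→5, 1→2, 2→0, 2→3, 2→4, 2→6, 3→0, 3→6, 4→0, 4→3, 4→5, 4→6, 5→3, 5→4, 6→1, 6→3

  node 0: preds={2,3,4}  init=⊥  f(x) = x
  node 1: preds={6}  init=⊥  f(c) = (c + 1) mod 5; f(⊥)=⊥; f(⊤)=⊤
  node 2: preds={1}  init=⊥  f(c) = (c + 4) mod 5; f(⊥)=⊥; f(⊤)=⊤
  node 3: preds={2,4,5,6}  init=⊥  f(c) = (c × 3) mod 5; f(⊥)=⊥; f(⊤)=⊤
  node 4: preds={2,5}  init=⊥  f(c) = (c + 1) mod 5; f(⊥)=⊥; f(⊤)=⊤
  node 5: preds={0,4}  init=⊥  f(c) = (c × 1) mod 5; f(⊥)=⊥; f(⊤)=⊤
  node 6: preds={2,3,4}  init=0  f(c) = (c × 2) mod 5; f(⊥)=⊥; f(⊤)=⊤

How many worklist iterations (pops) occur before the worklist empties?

20

Trace (20 dequeues):
  [1] u=0 | in ⊥ | out ⊥ | ==
  [2] u=1 | in 0 | out 1 | prev ⊥ | push {}
  [3] u=2 | in 1 | out 0 | prev ⊥ | push {0}
  [4] u=3 | in 0 | out 0 | prev ⊥ | push {}
  [5] u=4 | in 0 | out 1 | prev ⊥ | push {3}
  [6] u=5 | in 1 | out 1 | prev ⊥ | push {4}
  [7] u=6 | in ⊤ | out ⊤ | prev 0 | push {1}
  [8] u=0 | in ⊤ | out ⊤ | prev ⊥ | push {5}
  [9] u=3 | in ⊤ | out ⊤ | prev 0 | push {0,6}
  [10] u=4 | in ⊤ | out ⊤ | prev 1 | push {3}
  [11] u=1 | in ⊤ | out ⊤ | prev 1 | push {2}
  [12] u=5 | in ⊤ | out ⊤ | prev 1 | push {4}
  [13] u=0 | in ⊤ | out ⊤ | ==
  [14] u=6 | in ⊤ | out ⊤ | ==
  [15] u=3 | in ⊤ | out ⊤ | ==
  [16] u=2 | in ⊤ | out ⊤ | prev 0 | push {0,3,6}
  [17] u=4 | in ⊤ | out ⊤ | ==
  [18] u=0 | in ⊤ | out ⊤ | ==
  [19] u=3 | in ⊤ | out ⊤ | ==
  [20] u=6 | in ⊤ | out ⊤ | ==

Converged values:
  [0] ⊤
  [1] ⊤
  [2] ⊤
  [3] ⊤
  [4] ⊤
  [5] ⊤
  [6] ⊤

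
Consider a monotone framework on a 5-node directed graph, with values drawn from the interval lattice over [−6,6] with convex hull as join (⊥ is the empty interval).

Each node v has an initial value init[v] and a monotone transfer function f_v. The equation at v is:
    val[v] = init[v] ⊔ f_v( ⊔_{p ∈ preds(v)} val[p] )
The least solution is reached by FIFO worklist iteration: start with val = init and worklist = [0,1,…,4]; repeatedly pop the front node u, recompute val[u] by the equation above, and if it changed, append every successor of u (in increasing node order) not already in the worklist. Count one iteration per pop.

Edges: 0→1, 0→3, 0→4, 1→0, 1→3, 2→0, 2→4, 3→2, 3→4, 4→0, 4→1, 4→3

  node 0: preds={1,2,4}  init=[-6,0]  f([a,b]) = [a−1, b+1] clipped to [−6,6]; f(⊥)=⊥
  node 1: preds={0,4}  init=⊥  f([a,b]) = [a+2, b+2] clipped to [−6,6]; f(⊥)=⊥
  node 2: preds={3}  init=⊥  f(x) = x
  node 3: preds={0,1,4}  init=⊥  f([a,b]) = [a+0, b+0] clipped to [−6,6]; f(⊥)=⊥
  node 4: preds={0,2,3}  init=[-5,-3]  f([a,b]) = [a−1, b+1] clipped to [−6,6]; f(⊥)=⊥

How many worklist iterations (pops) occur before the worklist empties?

Iteration log — 16 steps:
  step 1. node 0  ⊔preds=[-5,-3]  new=[-6,0]  stable
  step 2. node 1  ⊔preds=[-6,0]  new=[-4,2]  old=⊥  +wl: 0
  step 3. node 2  ⊔preds=⊥  new=⊥  stable
  step 4. node 3  ⊔preds=[-6,2]  new=[-6,2]  old=⊥  +wl: 2
  step 5. node 4  ⊔preds=[-6,2]  new=[-6,3]  old=[-5,-3]  +wl: 1,3
  step 6. node 0  ⊔preds=[-6,3]  new=[-6,4]  old=[-6,0]  +wl: 4
  step 7. node 2  ⊔preds=[-6,2]  new=[-6,2]  old=⊥  +wl: 0
  step 8. node 1  ⊔preds=[-6,4]  new=[-4,6]  old=[-4,2]  +wl: 
  step 9. node 3  ⊔preds=[-6,6]  new=[-6,6]  old=[-6,2]  +wl: 2
  step 10. node 4  ⊔preds=[-6,6]  new=[-6,6]  old=[-6,3]  +wl: 1,3
  step 11. node 0  ⊔preds=[-6,6]  new=[-6,6]  old=[-6,4]  +wl: 4
  step 12. node 2  ⊔preds=[-6,6]  new=[-6,6]  old=[-6,2]  +wl: 0
  step 13. node 1  ⊔preds=[-6,6]  new=[-4,6]  stable
  step 14. node 3  ⊔preds=[-6,6]  new=[-6,6]  stable
  step 15. node 4  ⊔preds=[-6,6]  new=[-6,6]  stable
  step 16. node 0  ⊔preds=[-6,6]  new=[-6,6]  stable

Least fixpoint reached:
  node 0: [-6,6]
  node 1: [-4,6]
  node 2: [-6,6]
  node 3: [-6,6]
  node 4: [-6,6]

16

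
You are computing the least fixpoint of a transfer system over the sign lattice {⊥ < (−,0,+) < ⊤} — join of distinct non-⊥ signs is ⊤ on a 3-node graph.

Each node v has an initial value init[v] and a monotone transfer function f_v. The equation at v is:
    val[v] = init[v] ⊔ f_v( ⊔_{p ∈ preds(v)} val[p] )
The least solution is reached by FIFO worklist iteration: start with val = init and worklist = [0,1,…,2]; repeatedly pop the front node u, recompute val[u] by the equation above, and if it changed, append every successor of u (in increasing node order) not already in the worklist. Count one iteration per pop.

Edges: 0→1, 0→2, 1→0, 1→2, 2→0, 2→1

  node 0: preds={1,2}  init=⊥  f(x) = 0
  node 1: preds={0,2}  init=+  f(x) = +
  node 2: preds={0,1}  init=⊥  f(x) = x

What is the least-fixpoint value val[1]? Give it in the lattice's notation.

+

Iteration log — 5 steps:
  step 1. node 0  ⊔preds=+  new=0  old=⊥  +wl: 
  step 2. node 1  ⊔preds=0  new=+  stable
  step 3. node 2  ⊔preds=⊤  new=⊤  old=⊥  +wl: 0,1
  step 4. node 0  ⊔preds=⊤  new=0  stable
  step 5. node 1  ⊔preds=⊤  new=+  stable

Least fixpoint reached:
  node 0: 0
  node 1: +
  node 2: ⊤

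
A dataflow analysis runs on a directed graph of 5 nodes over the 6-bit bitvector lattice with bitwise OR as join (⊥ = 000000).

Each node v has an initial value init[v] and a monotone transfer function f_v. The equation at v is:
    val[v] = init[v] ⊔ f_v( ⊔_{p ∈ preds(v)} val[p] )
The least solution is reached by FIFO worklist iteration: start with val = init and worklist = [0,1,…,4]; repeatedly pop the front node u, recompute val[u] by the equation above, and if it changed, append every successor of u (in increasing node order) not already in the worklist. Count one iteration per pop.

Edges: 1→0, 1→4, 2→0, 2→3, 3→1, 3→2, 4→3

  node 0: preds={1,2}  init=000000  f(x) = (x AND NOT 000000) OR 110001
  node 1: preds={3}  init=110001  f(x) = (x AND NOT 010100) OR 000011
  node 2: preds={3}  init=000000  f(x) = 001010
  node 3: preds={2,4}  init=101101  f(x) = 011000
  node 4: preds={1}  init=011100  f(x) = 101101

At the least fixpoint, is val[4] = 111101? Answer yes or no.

yes

Trace (9 dequeues):
  [1] u=0 | in 110001 | out 110001 | prev 000000 | push {}
  [2] u=1 | in 101101 | out 111011 | prev 110001 | push {0}
  [3] u=2 | in 101101 | out 001010 | prev 000000 | push {}
  [4] u=3 | in 011110 | out 111101 | prev 101101 | push {1,2}
  [5] u=4 | in 111011 | out 111101 | prev 011100 | push {3}
  [6] u=0 | in 111011 | out 111011 | prev 110001 | push {}
  [7] u=1 | in 111101 | out 111011 | ==
  [8] u=2 | in 111101 | out 001010 | ==
  [9] u=3 | in 111111 | out 111101 | ==

Converged values:
  [0] 111011
  [1] 111011
  [2] 001010
  [3] 111101
  [4] 111101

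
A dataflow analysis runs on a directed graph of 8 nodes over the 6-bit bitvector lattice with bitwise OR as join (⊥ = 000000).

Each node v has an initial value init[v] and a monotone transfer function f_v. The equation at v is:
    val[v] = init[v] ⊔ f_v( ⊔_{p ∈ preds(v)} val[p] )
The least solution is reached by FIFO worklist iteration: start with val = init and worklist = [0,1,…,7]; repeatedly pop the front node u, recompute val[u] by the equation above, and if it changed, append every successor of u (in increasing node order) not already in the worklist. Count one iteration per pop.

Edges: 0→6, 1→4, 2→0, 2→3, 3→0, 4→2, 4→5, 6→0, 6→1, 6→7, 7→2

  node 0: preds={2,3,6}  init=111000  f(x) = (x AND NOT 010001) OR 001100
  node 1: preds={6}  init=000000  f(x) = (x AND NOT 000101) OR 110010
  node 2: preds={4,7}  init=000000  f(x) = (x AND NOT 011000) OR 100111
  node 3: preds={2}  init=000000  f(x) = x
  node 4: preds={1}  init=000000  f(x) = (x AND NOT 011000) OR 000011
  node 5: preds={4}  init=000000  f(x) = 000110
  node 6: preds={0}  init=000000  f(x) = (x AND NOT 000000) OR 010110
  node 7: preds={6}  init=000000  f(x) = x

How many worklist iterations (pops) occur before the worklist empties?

13

Worklist (13 pops):
  #1 pop 0: in=000000 → 111100 (was 111000); enqueue []
  #2 pop 1: in=000000 → 110010 (was 000000); enqueue []
  #3 pop 2: in=000000 → 100111 (was 000000); enqueue [0]
  #4 pop 3: in=100111 → 100111 (was 000000); enqueue []
  #5 pop 4: in=110010 → 100011 (was 000000); enqueue [2]
  #6 pop 5: in=100011 → 000110 (was 000000); enqueue []
  #7 pop 6: in=111100 → 111110 (was 000000); enqueue [1]
  #8 pop 7: in=111110 → 111110 (was 000000); enqueue []
  #9 pop 0: in=111111 → 111110 (was 111100); enqueue [6]
  #10 pop 2: in=111111 → 100111 (no change)
  #11 pop 1: in=111110 → 111010 (was 110010); enqueue [4]
  #12 pop 6: in=111110 → 111110 (no change)
  #13 pop 4: in=111010 → 100011 (no change)

Fixpoint:
  val[0] = 111110
  val[1] = 111010
  val[2] = 100111
  val[3] = 100111
  val[4] = 100011
  val[5] = 000110
  val[6] = 111110
  val[7] = 111110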